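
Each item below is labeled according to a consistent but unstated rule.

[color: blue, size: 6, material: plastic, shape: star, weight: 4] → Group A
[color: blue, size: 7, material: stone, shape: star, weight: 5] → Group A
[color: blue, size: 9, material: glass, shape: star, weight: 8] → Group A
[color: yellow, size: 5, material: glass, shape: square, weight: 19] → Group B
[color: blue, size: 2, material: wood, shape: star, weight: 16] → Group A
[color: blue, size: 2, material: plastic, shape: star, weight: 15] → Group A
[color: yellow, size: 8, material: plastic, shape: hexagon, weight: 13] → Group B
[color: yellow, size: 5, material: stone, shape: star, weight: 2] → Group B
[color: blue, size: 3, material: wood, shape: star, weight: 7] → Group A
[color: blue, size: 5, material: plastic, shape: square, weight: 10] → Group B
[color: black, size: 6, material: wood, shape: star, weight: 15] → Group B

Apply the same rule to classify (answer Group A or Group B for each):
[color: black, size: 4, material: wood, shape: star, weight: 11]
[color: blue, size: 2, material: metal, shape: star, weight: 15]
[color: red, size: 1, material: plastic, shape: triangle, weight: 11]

The classifier is using: shape is star AND color is blue.

Group B, Group A, Group B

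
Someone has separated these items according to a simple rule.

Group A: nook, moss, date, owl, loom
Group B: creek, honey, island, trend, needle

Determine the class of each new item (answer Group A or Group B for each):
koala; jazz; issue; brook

Group B, Group A, Group B, Group B

The simplest hypothesis consistent with all the labels is: length ≤ 4.
koala: length 5, does not fit → Group B.
jazz: length 4, fits → Group A.
issue: length 5, does not fit → Group B.
brook: length 5, does not fit → Group B.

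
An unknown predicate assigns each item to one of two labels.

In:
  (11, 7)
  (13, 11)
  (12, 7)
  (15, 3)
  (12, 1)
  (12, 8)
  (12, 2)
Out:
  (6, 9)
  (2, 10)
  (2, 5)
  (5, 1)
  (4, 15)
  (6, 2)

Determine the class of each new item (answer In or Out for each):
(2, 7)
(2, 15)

Out, Out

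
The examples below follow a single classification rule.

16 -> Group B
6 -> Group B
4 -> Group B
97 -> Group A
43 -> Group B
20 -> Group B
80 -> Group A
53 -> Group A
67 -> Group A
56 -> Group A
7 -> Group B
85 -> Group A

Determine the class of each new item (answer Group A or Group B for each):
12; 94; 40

Group B, Group A, Group B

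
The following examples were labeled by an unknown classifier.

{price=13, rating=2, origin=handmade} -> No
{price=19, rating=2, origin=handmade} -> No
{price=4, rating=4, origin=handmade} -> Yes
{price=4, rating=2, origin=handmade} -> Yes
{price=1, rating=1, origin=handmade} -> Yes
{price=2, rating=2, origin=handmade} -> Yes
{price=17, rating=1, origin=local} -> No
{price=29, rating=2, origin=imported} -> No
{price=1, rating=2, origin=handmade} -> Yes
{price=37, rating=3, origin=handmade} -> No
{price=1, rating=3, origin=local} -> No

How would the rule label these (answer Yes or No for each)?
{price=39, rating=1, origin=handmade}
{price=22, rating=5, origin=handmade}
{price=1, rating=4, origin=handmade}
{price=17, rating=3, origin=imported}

No, No, Yes, No

The pattern is that an item is 'Yes' exactly when: origin is handmade AND price ≤ 4.
{price=39, rating=1, origin=handmade} → origin is handmade, price = 39 → No.
{price=22, rating=5, origin=handmade} → origin is handmade, price = 22 → No.
{price=1, rating=4, origin=handmade} → origin is handmade, price = 1 → Yes.
{price=17, rating=3, origin=imported} → origin is imported, price = 17 → No.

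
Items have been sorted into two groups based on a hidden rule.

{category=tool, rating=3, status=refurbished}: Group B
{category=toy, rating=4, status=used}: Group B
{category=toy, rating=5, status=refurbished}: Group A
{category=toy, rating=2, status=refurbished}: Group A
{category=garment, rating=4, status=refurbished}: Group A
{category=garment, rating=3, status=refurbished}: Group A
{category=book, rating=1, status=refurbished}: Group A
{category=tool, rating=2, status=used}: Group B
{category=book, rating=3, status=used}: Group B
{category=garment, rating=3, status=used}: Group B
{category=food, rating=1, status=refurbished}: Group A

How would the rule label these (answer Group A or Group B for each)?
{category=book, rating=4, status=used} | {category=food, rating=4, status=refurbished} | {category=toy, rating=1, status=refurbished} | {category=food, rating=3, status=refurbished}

The classifier is using: status is refurbished AND category is not tool.
Group B: {category=book, rating=4, status=used}, since status is used, category is book. Group A: {category=food, rating=4, status=refurbished}, since status is refurbished, category is food. Group A: {category=toy, rating=1, status=refurbished}, since status is refurbished, category is toy. Group A: {category=food, rating=3, status=refurbished}, since status is refurbished, category is food.

Group B, Group A, Group A, Group A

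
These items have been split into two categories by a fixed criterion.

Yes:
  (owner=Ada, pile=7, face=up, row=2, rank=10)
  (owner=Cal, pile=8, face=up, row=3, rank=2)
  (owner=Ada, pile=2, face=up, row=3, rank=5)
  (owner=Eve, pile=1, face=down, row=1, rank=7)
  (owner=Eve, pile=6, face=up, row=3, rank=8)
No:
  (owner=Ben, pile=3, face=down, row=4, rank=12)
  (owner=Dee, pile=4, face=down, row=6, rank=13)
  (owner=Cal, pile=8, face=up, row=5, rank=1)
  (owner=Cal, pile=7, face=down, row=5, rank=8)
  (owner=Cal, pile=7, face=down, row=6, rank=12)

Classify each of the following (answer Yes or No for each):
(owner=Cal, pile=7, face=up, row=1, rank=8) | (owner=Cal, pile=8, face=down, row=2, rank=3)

Yes, Yes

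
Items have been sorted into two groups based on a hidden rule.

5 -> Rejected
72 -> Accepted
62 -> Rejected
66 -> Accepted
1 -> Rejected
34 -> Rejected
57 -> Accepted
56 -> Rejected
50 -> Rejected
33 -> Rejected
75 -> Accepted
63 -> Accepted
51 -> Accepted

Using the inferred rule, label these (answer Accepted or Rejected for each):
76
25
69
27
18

Rejected, Rejected, Accepted, Rejected, Rejected

Every 'Accepted' example satisfies: multiple of 3 AND at least 34. None of the 'Rejected' examples do.
76 — 76 = 3·25 + 1, 76 ≥ 34, hence Rejected.
25 — 25 = 3·8 + 1, 25 < 34, hence Rejected.
69 — 69 = 3·23, 69 ≥ 34, hence Accepted.
27 — 27 = 3·9, 27 < 34, hence Rejected.
18 — 18 = 3·6, 18 < 34, hence Rejected.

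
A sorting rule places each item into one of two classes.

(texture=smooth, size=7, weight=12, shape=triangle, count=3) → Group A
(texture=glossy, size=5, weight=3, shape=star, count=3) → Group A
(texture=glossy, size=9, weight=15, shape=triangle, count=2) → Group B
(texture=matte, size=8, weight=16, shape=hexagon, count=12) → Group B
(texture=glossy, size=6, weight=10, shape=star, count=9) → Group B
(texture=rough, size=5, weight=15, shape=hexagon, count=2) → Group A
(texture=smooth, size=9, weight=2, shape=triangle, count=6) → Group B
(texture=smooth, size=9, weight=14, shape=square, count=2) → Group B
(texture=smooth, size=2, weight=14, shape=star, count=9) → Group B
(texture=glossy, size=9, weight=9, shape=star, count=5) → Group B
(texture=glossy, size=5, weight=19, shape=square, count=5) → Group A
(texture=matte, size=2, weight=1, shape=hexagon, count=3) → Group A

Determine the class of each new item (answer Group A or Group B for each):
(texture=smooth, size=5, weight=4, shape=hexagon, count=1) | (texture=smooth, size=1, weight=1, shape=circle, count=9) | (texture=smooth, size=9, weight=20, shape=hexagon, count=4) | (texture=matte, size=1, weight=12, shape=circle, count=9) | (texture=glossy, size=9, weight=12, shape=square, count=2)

Group A, Group B, Group B, Group B, Group B

A rule that fits every label: count ≤ 5 AND size ≤ 7 — true of each 'Group A' example, false of each 'Group B' one.
(texture=smooth, size=5, weight=4, shape=hexagon, count=1): count = 1, size = 5, has this property → Group A. (texture=smooth, size=1, weight=1, shape=circle, count=9): count = 9, size = 1, does not fit → Group B. (texture=smooth, size=9, weight=20, shape=hexagon, count=4): count = 4, size = 9, does not fit → Group B. (texture=matte, size=1, weight=12, shape=circle, count=9): count = 9, size = 1, does not fit → Group B. (texture=glossy, size=9, weight=12, shape=square, count=2): count = 2, size = 9, does not fit → Group B.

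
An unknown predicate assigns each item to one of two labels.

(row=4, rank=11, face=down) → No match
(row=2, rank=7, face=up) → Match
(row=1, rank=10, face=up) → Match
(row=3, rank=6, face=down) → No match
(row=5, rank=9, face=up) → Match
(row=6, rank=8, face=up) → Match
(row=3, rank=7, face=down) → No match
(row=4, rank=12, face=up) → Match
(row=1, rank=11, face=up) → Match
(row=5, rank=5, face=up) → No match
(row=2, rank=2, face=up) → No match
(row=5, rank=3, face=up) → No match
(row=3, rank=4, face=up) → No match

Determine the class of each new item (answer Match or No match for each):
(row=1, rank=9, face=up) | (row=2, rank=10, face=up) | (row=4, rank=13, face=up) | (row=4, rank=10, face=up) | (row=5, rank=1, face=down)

'Match' ⟺ face is up AND rank ≥ 6.
Match: (row=1, rank=9, face=up), since face is up, rank = 9. Match: (row=2, rank=10, face=up), since face is up, rank = 10. Match: (row=4, rank=13, face=up), since face is up, rank = 13. Match: (row=4, rank=10, face=up), since face is up, rank = 10. No match: (row=5, rank=1, face=down), since face is down, rank = 1.

Match, Match, Match, Match, No match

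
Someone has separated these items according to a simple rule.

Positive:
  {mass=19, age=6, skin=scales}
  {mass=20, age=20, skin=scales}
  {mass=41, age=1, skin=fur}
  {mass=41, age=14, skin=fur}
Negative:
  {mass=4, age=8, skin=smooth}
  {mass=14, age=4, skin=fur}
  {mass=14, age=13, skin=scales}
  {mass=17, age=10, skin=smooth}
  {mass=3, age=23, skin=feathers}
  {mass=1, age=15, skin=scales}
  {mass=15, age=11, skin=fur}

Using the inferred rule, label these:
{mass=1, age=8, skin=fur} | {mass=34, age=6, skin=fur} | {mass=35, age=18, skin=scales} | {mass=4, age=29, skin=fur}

All 'Positive' examples share one property — mass ≥ 19 — and every 'Negative' example lacks it.
{mass=1, age=8, skin=fur}: mass = 1, does not satisfy this → Negative.
{mass=34, age=6, skin=fur}: mass = 34, qualifies → Positive.
{mass=35, age=18, skin=scales}: mass = 35, qualifies → Positive.
{mass=4, age=29, skin=fur}: mass = 4, does not satisfy this → Negative.

Negative, Positive, Positive, Negative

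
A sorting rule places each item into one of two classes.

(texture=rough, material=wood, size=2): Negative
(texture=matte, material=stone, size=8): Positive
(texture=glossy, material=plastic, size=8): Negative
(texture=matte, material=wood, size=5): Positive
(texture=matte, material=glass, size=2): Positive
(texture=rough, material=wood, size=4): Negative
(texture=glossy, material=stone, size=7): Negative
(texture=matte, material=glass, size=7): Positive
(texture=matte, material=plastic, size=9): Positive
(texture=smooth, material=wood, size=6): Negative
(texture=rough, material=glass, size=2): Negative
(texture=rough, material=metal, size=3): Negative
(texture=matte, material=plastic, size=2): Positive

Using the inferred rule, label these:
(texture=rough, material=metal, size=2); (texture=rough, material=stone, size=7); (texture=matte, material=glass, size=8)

Negative, Negative, Positive

The common property of the 'Positive' items is: texture is matte. No 'Negative' item has it.
(texture=rough, material=metal, size=2) → texture is rough → Negative. (texture=rough, material=stone, size=7) → texture is rough → Negative. (texture=matte, material=glass, size=8) → texture is matte → Positive.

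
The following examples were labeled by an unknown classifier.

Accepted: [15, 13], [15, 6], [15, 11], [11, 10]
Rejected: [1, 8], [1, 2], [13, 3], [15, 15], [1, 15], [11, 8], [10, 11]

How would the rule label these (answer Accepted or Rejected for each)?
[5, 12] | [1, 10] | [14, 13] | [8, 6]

Rejected, Rejected, Accepted, Rejected

The rule appears to be: first > second AND sum ≥ 21.
[5, 12]: 5 < 12, 5+12 = 17 — fails the rule, so Rejected. [1, 10]: 1 < 10, 1+10 = 11 — fails the rule, so Rejected. [14, 13]: 14 > 13, 14+13 = 27 — passes, so Accepted. [8, 6]: 8 > 6, 8+6 = 14 — fails the rule, so Rejected.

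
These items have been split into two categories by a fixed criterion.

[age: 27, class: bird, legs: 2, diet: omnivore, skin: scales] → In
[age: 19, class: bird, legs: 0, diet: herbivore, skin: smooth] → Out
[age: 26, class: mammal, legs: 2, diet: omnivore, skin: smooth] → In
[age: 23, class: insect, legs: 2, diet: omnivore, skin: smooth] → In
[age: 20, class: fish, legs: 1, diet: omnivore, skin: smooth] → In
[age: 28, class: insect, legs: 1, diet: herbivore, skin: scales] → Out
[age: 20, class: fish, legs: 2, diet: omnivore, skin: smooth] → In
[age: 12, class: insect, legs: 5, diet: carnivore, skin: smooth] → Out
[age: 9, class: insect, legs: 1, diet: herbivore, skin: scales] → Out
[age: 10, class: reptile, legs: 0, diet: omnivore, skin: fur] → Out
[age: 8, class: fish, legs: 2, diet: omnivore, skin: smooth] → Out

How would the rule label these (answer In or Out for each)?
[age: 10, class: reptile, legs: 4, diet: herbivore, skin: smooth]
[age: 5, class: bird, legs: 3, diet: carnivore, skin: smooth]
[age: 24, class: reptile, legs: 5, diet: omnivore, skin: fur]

Out, Out, In

'In' ⟺ diet is omnivore AND age ≥ 12.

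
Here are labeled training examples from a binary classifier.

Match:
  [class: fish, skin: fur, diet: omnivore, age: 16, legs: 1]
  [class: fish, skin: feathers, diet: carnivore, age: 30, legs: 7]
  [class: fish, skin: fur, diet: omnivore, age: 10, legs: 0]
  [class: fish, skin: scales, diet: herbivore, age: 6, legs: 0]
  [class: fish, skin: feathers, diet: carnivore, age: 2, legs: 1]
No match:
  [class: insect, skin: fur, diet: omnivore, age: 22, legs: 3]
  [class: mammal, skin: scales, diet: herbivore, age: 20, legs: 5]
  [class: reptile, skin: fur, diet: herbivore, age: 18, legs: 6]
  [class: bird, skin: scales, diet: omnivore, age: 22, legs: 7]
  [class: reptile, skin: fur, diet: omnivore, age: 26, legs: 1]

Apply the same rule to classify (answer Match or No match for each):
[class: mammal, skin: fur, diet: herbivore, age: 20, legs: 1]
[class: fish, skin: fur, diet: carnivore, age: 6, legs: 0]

No match, Match

The rule appears to be: class is fish.
[class: mammal, skin: fur, diet: herbivore, age: 20, legs: 1]: class is mammal — does not satisfy this, so No match.
[class: fish, skin: fur, diet: carnivore, age: 6, legs: 0]: class is fish — has this property, so Match.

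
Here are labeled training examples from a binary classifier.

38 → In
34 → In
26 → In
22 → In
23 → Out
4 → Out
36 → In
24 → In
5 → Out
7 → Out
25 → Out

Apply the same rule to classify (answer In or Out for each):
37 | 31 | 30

Out, Out, In

All 'In' examples share one property — even AND at least 5 — and every 'Out' example lacks it.
37 — 37 is odd, 37 ≥ 5, hence Out. 31 — 31 is odd, 31 ≥ 5, hence Out. 30 — 30 is even, 30 ≥ 5, hence In.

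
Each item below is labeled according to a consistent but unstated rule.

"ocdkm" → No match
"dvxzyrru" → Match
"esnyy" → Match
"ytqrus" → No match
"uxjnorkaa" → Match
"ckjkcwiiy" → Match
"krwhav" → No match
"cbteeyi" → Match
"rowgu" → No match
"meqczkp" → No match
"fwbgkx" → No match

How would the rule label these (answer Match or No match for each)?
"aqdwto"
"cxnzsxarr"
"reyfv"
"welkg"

The simplest hypothesis consistent with all the labels is: has a double letter.

No match, Match, No match, No match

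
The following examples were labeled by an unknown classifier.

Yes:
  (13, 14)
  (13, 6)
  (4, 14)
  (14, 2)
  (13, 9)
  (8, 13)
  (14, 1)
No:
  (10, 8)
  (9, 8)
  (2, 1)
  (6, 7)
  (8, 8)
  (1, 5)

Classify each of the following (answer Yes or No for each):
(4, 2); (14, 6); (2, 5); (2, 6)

No, Yes, No, No

The simplest hypothesis consistent with all the labels is: max ≥ 13.
(4, 2) — max 4, hence No.
(14, 6) — max 14, hence Yes.
(2, 5) — max 5, hence No.
(2, 6) — max 6, hence No.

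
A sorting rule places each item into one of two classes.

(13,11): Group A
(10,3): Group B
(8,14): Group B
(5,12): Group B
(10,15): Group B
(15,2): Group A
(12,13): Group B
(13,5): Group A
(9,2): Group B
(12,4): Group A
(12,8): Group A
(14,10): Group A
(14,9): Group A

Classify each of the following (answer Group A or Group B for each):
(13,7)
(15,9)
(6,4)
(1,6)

'Group A' ⟺ first > second AND sum ≥ 16.

Group A, Group A, Group B, Group B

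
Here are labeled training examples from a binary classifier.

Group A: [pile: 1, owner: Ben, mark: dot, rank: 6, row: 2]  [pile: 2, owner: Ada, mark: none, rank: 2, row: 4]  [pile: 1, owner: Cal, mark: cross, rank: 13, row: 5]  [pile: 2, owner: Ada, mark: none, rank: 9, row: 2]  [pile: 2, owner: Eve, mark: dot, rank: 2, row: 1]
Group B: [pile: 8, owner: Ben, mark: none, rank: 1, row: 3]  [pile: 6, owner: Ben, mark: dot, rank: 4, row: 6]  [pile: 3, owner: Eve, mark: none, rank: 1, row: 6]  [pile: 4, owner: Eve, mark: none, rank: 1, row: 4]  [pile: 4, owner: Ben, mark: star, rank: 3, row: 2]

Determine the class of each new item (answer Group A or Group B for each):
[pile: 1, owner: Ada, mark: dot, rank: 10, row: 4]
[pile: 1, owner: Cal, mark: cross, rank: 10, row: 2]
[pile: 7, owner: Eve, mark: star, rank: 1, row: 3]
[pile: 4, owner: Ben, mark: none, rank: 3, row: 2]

The common property of the 'Group A' items is: pile ≤ 2. No 'Group B' item has it.
Group A: [pile: 1, owner: Ada, mark: dot, rank: 10, row: 4], since pile = 1. Group A: [pile: 1, owner: Cal, mark: cross, rank: 10, row: 2], since pile = 1. Group B: [pile: 7, owner: Eve, mark: star, rank: 1, row: 3], since pile = 7. Group B: [pile: 4, owner: Ben, mark: none, rank: 3, row: 2], since pile = 4.

Group A, Group A, Group B, Group B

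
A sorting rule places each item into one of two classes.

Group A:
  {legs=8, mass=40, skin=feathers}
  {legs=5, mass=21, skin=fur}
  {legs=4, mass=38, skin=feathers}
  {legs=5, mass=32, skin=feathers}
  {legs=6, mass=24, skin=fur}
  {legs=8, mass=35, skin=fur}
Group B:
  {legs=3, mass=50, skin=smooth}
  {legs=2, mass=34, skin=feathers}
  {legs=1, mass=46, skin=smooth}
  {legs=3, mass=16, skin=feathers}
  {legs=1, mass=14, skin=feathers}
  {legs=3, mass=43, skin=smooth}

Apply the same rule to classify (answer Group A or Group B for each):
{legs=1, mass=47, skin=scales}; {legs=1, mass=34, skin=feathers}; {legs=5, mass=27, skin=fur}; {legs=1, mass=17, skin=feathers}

Group B, Group B, Group A, Group B

The pattern is that an item is 'Group A' exactly when: legs ≥ 4.
Group B: {legs=1, mass=47, skin=scales}, since legs = 1.
Group B: {legs=1, mass=34, skin=feathers}, since legs = 1.
Group A: {legs=5, mass=27, skin=fur}, since legs = 5.
Group B: {legs=1, mass=17, skin=feathers}, since legs = 1.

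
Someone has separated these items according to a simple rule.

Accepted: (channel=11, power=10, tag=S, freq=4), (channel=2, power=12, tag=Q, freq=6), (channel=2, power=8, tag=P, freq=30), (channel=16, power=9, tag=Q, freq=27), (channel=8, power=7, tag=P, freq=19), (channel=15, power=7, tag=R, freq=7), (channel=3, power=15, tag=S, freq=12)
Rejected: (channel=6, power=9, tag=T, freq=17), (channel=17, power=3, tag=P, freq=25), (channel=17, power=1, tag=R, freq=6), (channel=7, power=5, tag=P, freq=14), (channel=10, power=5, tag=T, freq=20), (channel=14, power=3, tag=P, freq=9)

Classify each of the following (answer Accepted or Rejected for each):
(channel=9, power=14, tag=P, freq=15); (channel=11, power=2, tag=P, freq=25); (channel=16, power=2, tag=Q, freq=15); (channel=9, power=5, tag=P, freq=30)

The simplest hypothesis consistent with all the labels is: power ≥ 7 AND freq ≠ 17.
(channel=9, power=14, tag=P, freq=15): Accepted (power = 14, freq = 15). (channel=11, power=2, tag=P, freq=25): Rejected (power = 2, freq = 25). (channel=16, power=2, tag=Q, freq=15): Rejected (power = 2, freq = 15). (channel=9, power=5, tag=P, freq=30): Rejected (power = 5, freq = 30).

Accepted, Rejected, Rejected, Rejected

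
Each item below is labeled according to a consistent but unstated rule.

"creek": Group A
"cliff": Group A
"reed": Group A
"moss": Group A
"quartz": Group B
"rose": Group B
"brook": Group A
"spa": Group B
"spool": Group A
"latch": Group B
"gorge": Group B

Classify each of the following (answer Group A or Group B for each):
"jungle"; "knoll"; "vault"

Every 'Group A' example satisfies: has a double letter. None of the 'Group B' examples do.
"jungle": no doubled letter — lacks this property, so Group B.
"knoll": 'll' doubled — matches, so Group A.
"vault": no doubled letter — lacks this property, so Group B.

Group B, Group A, Group B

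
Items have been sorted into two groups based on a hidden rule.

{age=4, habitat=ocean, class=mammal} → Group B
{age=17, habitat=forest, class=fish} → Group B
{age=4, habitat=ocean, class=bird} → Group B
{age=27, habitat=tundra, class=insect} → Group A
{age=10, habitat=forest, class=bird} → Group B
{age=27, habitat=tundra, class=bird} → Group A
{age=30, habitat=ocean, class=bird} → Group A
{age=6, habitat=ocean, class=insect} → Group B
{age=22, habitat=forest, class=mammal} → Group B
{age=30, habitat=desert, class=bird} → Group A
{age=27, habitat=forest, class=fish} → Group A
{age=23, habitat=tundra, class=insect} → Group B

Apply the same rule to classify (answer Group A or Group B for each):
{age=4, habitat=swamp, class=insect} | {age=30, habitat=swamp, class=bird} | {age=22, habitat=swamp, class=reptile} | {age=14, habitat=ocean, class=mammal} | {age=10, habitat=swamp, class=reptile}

Group B, Group A, Group B, Group B, Group B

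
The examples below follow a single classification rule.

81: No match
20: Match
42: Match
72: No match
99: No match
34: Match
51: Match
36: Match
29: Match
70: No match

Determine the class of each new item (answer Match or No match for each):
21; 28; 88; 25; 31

Match, Match, No match, Match, Match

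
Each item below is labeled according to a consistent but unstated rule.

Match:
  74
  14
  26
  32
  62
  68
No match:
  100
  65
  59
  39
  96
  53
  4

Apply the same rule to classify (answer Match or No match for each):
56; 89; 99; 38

The rule appears to be: ≡ 2 (mod 6).
56 → 56 mod 6 = 2 → Match. 89 → 89 mod 6 = 5 → No match. 99 → 99 mod 6 = 3 → No match. 38 → 38 mod 6 = 2 → Match.

Match, No match, No match, Match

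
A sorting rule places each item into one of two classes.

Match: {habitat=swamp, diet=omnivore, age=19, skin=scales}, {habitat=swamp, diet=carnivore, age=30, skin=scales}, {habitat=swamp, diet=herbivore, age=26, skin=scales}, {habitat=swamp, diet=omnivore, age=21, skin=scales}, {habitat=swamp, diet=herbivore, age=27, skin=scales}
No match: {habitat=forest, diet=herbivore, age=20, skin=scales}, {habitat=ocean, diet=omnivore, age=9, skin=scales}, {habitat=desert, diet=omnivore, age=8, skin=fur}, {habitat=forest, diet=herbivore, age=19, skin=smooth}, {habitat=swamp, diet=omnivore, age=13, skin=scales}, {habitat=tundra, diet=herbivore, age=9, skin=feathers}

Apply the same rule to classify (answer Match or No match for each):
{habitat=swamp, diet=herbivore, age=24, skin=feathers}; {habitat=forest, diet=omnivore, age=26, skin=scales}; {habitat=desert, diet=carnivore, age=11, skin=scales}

Match, No match, No match

Rule: habitat is swamp AND age ≥ 19. This holds for each 'Match' example and fails for each 'No match' one.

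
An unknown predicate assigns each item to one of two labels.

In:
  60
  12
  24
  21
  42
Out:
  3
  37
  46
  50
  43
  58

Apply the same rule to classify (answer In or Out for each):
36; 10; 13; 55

Rule: multiple of 3 AND at least 12. This holds for each 'In' example and fails for each 'Out' one.
36: 36 = 3·12, 36 ≥ 12, fits → In.
10: 10 = 3·3 + 1, 10 < 12, doesn't match → Out.
13: 13 = 3·4 + 1, 13 ≥ 12, doesn't match → Out.
55: 55 = 3·18 + 1, 55 ≥ 12, doesn't match → Out.

In, Out, Out, Out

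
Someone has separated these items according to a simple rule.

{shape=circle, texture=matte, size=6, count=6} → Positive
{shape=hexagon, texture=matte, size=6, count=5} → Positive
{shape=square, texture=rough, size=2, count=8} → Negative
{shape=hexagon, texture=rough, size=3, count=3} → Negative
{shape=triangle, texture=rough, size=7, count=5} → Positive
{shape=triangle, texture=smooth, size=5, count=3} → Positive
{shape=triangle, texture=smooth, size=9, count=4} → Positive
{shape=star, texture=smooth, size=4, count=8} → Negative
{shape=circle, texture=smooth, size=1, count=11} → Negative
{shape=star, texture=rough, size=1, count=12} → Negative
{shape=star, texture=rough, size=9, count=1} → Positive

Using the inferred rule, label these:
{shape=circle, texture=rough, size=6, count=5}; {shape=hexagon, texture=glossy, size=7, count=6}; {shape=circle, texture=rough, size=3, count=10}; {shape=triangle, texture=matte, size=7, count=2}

Positive, Positive, Negative, Positive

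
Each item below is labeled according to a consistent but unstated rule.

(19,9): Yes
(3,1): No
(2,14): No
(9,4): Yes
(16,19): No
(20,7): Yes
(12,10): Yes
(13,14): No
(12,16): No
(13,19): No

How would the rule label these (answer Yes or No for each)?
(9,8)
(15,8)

Yes, Yes

The rule appears to be: first > second AND sum ≥ 13.
(9,8): 9 > 8, 9+8 = 17, fits → Yes. (15,8): 15 > 8, 15+8 = 23, fits → Yes.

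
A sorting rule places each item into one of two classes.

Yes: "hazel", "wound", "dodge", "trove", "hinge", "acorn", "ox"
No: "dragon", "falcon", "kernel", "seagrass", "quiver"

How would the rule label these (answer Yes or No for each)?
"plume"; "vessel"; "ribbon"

Yes, No, No

The common property of the 'Yes' items is: length ≤ 5. No 'No' item has it.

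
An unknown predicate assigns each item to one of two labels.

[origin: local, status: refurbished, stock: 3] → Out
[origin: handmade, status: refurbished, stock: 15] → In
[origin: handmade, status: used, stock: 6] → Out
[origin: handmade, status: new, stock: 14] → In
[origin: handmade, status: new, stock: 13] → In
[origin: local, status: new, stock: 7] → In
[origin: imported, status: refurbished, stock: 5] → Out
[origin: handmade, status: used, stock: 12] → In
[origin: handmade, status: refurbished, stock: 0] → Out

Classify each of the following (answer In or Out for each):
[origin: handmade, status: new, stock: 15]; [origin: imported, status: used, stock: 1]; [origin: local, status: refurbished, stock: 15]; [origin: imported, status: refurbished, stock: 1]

In, Out, In, Out

Every 'In' example satisfies: stock ≥ 7. None of the 'Out' examples do.
[origin: handmade, status: new, stock: 15] — stock = 15, hence In.
[origin: imported, status: used, stock: 1] — stock = 1, hence Out.
[origin: local, status: refurbished, stock: 15] — stock = 15, hence In.
[origin: imported, status: refurbished, stock: 1] — stock = 1, hence Out.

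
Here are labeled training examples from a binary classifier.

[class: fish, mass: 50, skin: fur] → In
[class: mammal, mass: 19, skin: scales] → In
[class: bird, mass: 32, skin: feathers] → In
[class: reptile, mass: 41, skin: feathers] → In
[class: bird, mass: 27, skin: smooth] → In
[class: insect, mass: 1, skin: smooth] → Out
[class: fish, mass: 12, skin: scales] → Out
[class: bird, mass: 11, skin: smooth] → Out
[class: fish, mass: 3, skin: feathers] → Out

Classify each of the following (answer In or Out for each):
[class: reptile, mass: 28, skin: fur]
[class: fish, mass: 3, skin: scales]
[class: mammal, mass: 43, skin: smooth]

The classifier is using: mass ≥ 19.
[class: reptile, mass: 28, skin: fur] — mass = 28, hence In. [class: fish, mass: 3, skin: scales] — mass = 3, hence Out. [class: mammal, mass: 43, skin: smooth] — mass = 43, hence In.

In, Out, In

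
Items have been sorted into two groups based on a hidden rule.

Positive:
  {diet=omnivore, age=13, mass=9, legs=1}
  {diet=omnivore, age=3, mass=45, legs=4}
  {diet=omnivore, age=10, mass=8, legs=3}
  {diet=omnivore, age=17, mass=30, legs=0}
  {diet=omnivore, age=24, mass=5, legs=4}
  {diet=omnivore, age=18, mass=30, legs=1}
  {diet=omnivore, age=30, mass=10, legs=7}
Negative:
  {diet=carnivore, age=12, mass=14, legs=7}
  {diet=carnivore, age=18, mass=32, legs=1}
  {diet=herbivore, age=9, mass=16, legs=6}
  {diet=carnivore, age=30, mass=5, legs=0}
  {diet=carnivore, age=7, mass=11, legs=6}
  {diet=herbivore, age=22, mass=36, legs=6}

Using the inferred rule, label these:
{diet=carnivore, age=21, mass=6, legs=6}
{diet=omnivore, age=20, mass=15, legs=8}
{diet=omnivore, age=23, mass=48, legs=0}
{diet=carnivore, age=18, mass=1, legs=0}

A rule that fits every label: diet is omnivore — true of each 'Positive' example, false of each 'Negative' one.
{diet=carnivore, age=21, mass=6, legs=6} → diet is carnivore → Negative. {diet=omnivore, age=20, mass=15, legs=8} → diet is omnivore → Positive. {diet=omnivore, age=23, mass=48, legs=0} → diet is omnivore → Positive. {diet=carnivore, age=18, mass=1, legs=0} → diet is carnivore → Negative.

Negative, Positive, Positive, Negative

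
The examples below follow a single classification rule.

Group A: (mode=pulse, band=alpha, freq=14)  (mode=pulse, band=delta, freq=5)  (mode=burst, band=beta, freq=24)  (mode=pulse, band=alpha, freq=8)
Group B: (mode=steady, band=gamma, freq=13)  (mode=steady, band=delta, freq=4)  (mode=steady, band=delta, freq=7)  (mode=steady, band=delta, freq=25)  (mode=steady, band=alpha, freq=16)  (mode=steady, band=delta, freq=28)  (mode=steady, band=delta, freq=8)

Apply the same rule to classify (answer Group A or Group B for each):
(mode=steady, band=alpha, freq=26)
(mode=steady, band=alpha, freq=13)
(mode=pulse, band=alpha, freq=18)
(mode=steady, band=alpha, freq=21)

Rule: mode is not steady. This holds for each 'Group A' example and fails for each 'Group B' one.

Group B, Group B, Group A, Group B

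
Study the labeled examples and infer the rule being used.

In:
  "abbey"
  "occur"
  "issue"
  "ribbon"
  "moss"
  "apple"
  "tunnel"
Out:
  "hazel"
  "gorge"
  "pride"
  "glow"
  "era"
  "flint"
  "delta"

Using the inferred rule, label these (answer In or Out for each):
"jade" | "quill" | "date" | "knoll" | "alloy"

Out, In, Out, In, In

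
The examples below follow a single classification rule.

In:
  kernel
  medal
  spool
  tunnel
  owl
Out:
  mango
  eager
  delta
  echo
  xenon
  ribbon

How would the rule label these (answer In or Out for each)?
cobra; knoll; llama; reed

One predicate separates the groups cleanly: ends with 'l'.
cobra: ends with 'a' — does not pass, so Out. knoll: ends with 'l' — qualifies, so In. llama: ends with 'a' — does not pass, so Out. reed: ends with 'd' — does not pass, so Out.

Out, In, Out, Out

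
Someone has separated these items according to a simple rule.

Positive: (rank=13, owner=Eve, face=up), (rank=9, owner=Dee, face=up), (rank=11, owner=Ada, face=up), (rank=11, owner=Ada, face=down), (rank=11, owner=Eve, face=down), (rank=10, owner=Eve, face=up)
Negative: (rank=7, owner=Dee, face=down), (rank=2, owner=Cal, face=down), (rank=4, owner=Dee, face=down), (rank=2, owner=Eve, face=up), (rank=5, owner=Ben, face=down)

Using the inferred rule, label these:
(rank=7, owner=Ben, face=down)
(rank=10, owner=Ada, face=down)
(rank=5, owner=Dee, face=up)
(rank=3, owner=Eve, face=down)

Negative, Positive, Negative, Negative

Every 'Positive' example satisfies: rank ≥ 9. None of the 'Negative' examples do.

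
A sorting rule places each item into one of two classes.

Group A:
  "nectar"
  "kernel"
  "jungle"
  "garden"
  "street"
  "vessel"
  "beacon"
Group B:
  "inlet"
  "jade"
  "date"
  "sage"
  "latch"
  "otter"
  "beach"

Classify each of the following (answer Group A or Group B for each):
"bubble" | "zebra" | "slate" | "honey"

Group A, Group B, Group B, Group B

'Group A' ⟺ length 6.
"bubble": length 6 — satisfies this, so Group A.
"zebra": length 5 — lacks this property, so Group B.
"slate": length 5 — lacks this property, so Group B.
"honey": length 5 — lacks this property, so Group B.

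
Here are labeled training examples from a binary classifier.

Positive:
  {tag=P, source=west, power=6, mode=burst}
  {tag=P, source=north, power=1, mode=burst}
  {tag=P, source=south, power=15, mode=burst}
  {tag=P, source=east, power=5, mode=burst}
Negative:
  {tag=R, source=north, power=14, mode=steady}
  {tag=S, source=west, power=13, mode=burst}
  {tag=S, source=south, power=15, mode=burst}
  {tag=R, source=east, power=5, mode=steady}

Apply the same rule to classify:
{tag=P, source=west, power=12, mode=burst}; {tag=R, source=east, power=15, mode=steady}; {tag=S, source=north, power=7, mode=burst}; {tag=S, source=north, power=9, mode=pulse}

The pattern is that an item is 'Positive' exactly when: tag is P.
{tag=P, source=west, power=12, mode=burst}: tag is P — matches, so Positive.
{tag=R, source=east, power=15, mode=steady}: tag is R — doesn't qualify, so Negative.
{tag=S, source=north, power=7, mode=burst}: tag is S — doesn't qualify, so Negative.
{tag=S, source=north, power=9, mode=pulse}: tag is S — doesn't qualify, so Negative.

Positive, Negative, Negative, Negative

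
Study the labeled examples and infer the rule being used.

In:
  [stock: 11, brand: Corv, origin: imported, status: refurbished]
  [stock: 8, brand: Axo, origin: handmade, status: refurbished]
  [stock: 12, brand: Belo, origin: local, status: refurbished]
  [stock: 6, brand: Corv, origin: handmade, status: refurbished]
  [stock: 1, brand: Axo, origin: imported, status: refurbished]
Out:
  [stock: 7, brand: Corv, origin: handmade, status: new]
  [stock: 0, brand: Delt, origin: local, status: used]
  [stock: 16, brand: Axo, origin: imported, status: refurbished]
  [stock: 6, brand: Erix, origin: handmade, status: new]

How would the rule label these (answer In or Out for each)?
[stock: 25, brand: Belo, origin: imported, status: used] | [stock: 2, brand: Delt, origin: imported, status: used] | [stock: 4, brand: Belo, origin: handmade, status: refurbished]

Out, Out, In

The simplest hypothesis consistent with all the labels is: status is refurbished AND stock ≤ 12.
[stock: 25, brand: Belo, origin: imported, status: used] → status is used, stock = 25 → Out.
[stock: 2, brand: Delt, origin: imported, status: used] → status is used, stock = 2 → Out.
[stock: 4, brand: Belo, origin: handmade, status: refurbished] → status is refurbished, stock = 4 → In.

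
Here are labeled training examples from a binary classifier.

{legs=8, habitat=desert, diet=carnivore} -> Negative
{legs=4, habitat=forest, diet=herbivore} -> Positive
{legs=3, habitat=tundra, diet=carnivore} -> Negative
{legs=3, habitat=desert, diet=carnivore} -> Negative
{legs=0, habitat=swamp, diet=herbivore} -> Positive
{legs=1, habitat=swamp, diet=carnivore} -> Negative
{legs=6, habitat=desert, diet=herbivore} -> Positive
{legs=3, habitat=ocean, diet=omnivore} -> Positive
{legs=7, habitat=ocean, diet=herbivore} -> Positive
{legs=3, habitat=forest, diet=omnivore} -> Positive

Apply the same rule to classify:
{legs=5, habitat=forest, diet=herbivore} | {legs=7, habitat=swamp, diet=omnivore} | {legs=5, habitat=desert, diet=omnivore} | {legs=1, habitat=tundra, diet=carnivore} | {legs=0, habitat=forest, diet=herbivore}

Positive, Positive, Positive, Negative, Positive

Comparing the two groups points to one rule — diet is not carnivore.
{legs=5, habitat=forest, diet=herbivore}: Positive (diet is herbivore). {legs=7, habitat=swamp, diet=omnivore}: Positive (diet is omnivore). {legs=5, habitat=desert, diet=omnivore}: Positive (diet is omnivore). {legs=1, habitat=tundra, diet=carnivore}: Negative (diet is carnivore). {legs=0, habitat=forest, diet=herbivore}: Positive (diet is herbivore).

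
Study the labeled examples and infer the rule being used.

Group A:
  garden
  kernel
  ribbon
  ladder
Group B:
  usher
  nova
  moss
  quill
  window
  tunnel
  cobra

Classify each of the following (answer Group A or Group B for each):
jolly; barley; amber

Group B, Group A, Group B

The common property of the 'Group A' items is: even length AND contains 'r'. No 'Group B' item has it.
jolly → length 5, no 'r' → Group B.
barley → length 6, has 'r' → Group A.
amber → length 5, has 'r' → Group B.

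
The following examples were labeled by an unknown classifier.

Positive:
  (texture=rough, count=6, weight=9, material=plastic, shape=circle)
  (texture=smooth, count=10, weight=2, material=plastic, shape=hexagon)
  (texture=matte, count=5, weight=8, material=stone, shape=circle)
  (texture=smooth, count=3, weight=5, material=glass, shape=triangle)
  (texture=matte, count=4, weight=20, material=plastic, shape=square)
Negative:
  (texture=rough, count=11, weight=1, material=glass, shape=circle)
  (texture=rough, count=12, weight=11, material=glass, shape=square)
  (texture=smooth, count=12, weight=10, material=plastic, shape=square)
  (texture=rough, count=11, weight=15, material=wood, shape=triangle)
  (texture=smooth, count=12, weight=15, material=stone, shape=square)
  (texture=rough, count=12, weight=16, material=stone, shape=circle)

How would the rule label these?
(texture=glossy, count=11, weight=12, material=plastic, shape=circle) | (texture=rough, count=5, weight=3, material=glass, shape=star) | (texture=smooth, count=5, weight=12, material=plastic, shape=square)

'Positive' ⟺ count ≤ 10.

Negative, Positive, Positive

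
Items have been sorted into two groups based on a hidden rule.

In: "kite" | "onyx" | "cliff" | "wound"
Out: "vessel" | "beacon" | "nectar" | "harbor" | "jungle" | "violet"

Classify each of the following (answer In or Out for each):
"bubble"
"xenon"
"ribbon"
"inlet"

The rule appears to be: length ≤ 5.
"bubble": Out (length 6).
"xenon": In (length 5).
"ribbon": Out (length 6).
"inlet": In (length 5).

Out, In, Out, In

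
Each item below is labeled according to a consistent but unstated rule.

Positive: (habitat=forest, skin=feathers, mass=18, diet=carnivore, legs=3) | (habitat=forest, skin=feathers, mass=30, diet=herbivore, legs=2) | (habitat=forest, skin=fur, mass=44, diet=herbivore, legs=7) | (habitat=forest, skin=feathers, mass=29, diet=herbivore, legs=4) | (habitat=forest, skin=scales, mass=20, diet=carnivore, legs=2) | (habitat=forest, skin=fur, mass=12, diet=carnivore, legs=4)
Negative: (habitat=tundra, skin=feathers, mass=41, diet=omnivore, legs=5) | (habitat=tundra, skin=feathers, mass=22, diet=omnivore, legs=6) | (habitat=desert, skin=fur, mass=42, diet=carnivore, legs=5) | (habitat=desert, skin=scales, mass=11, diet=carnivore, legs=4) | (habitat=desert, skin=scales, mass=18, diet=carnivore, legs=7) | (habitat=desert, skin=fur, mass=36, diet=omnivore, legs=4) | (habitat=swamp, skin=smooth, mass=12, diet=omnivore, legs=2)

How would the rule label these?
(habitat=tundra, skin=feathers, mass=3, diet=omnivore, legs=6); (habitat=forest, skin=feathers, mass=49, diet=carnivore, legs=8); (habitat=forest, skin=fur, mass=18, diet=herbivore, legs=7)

The distinguishing property — habitat is forest — holds for all the 'Positive' cases and none of the 'Negative' cases.
(habitat=tundra, skin=feathers, mass=3, diet=omnivore, legs=6): Negative (habitat is tundra).
(habitat=forest, skin=feathers, mass=49, diet=carnivore, legs=8): Positive (habitat is forest).
(habitat=forest, skin=fur, mass=18, diet=herbivore, legs=7): Positive (habitat is forest).

Negative, Positive, Positive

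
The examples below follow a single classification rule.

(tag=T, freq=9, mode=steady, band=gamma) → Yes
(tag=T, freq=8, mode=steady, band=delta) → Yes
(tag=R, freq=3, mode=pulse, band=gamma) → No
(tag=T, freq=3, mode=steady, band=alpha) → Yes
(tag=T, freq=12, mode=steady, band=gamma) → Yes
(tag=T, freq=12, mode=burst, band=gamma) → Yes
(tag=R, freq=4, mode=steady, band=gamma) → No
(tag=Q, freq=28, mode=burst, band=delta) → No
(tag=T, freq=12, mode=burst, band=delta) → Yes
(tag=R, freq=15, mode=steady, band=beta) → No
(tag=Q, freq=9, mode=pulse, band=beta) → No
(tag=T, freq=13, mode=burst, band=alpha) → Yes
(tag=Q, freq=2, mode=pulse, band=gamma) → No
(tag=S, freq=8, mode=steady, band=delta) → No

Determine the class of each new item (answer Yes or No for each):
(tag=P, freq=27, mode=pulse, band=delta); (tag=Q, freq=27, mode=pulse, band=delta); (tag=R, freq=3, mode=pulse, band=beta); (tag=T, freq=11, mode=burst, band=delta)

No, No, No, Yes

Looking at the examples, the only property every 'Yes' case has and every 'No' case lacks is: tag is T.
(tag=P, freq=27, mode=pulse, band=delta) → tag is P → No.
(tag=Q, freq=27, mode=pulse, band=delta) → tag is Q → No.
(tag=R, freq=3, mode=pulse, band=beta) → tag is R → No.
(tag=T, freq=11, mode=burst, band=delta) → tag is T → Yes.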